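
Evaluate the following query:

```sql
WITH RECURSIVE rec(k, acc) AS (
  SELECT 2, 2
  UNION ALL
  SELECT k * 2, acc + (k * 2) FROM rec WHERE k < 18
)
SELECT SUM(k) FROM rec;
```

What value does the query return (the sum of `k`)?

62

Base: k=2, acc=2.
Iteration 1: 2 < 18 holds -> k = 2 * 2 = 4, acc = 2 + 4 = 6.
Iteration 2: 4 < 18 holds -> k = 4 * 2 = 8, acc = 6 + 8 = 14.
Iteration 3: 8 < 18 holds -> k = 8 * 2 = 16, acc = 14 + 16 = 30.
Iteration 4: 16 < 18 holds -> k = 16 * 2 = 32, acc = 30 + 32 = 62.
Iteration 5: 32 < 18 fails; recursion stops.
SUM(k) = 2 + 4 + 8 + 16 + 32 = 62.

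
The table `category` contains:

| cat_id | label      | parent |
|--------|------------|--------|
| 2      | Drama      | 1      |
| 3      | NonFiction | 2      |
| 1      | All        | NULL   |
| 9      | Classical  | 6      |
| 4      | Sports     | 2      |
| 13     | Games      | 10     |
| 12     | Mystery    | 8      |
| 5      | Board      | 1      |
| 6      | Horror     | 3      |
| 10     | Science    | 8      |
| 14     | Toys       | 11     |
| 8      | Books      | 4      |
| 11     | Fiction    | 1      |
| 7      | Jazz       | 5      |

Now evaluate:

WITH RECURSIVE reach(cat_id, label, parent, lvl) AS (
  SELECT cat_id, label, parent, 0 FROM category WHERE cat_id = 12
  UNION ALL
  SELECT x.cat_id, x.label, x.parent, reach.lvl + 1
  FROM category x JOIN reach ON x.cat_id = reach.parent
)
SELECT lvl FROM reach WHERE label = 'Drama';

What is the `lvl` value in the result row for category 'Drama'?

3

Base: cat_id=12 (Mystery), parent=8, lvl 0.
Iteration 1: join on cat_id=8 -> Books (id 8, parent=4, lvl 1).
Iteration 2: join on cat_id=4 -> Sports (id 4, parent=2, lvl 2).
Iteration 3: join on cat_id=2 -> Drama (id 2, parent=1, lvl 3).
Iteration 4: join on cat_id=1 -> All (id 1, parent=NULL, lvl 4).
Iteration 5: parent is NULL; no match; recursion stops.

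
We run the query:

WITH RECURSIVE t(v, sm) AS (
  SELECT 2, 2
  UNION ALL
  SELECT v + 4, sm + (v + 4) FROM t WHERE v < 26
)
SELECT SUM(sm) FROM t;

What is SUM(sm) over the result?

Base: v=2, sm=2.
Iteration 1: 2 < 26 holds -> v = 2 + 4 = 6, sm = 2 + 6 = 8.
Iteration 2: 6 < 26 holds -> v = 6 + 4 = 10, sm = 8 + 10 = 18.
Iteration 3: 10 < 26 holds -> v = 10 + 4 = 14, sm = 18 + 14 = 32.
Iteration 4: 14 < 26 holds -> v = 14 + 4 = 18, sm = 32 + 18 = 50.
Iteration 5: 18 < 26 holds -> v = 18 + 4 = 22, sm = 50 + 22 = 72.
Iteration 6: 22 < 26 holds -> v = 22 + 4 = 26, sm = 72 + 26 = 98.
Iteration 7: 26 < 26 fails; recursion stops.
SUM(sm) = 2 + 8 + 18 + 32 + 50 + 72 + 98 = 280.

280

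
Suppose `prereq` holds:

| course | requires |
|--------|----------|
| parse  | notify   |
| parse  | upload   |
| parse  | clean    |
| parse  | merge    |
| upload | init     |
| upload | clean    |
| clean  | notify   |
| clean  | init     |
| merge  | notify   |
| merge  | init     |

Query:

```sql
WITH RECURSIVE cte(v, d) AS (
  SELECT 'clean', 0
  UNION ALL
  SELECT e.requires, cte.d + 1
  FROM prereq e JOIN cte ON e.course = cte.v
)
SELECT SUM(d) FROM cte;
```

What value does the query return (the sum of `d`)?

2

Base: (clean, d=0).
Iteration 1: edges from {clean} -> (init, d=1), (notify, d=1).
Iteration 2: no outgoing edges from {init,notify}; recursion stops.
SUM(d) = 0 + 1 + 1 = 2.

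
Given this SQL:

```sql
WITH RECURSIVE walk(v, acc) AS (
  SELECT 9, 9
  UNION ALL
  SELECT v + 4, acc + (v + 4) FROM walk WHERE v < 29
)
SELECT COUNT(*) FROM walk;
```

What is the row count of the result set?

Base: v=9, acc=9.
Iteration 1: 9 < 29 holds -> v = 9 + 4 = 13, acc = 9 + 13 = 22.
Iteration 2: 13 < 29 holds -> v = 13 + 4 = 17, acc = 22 + 17 = 39.
Iteration 3: 17 < 29 holds -> v = 17 + 4 = 21, acc = 39 + 21 = 60.
Iteration 4: 21 < 29 holds -> v = 21 + 4 = 25, acc = 60 + 25 = 85.
Iteration 5: 25 < 29 holds -> v = 25 + 4 = 29, acc = 85 + 29 = 114.
Iteration 6: 29 < 29 fails; recursion stops.
Total rows emitted: 6.

6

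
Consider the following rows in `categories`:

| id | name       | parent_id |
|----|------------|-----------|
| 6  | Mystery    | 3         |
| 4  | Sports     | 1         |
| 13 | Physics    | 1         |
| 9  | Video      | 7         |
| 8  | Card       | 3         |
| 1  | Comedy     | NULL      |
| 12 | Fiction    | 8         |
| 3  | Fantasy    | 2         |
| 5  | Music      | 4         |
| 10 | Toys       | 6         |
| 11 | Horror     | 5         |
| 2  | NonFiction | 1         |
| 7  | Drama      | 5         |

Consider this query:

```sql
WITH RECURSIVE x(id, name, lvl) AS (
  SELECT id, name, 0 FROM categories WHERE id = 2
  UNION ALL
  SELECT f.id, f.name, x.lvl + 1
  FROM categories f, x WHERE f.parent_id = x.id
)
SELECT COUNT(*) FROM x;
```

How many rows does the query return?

6

Base: id=2 (NonFiction) at lvl 0.
Iteration 1: rows with parent_id in {2} -> Fantasy (id 3, lvl 1).
Iteration 2: rows with parent_id in {3} -> Mystery (id 6, lvl 2), Card (id 8, lvl 2).
Iteration 3: rows with parent_id in {6,8} -> Toys (id 10, lvl 3), Fiction (id 12, lvl 3).
Iteration 4: no rows with parent_id in {10,12}; recursion stops.
Total rows emitted: 6.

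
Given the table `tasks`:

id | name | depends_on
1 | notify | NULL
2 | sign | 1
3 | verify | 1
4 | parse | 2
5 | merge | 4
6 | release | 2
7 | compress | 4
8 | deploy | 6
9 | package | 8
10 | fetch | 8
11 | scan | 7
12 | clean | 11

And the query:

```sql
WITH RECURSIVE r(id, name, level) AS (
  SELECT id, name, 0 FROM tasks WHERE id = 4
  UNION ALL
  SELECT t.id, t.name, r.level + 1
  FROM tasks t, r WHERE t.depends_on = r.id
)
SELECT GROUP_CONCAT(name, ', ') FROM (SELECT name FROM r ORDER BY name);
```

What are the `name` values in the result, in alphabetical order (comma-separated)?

clean, compress, merge, parse, scan

Base: id=4 (parse) at level 0.
Iteration 1: rows with depends_on in {4} -> merge (id 5, level 1), compress (id 7, level 1).
Iteration 2: rows with depends_on in {5,7} -> scan (id 11, level 2).
Iteration 3: rows with depends_on in {11} -> clean (id 12, level 3).
Iteration 4: no rows with depends_on in {12}; recursion stops.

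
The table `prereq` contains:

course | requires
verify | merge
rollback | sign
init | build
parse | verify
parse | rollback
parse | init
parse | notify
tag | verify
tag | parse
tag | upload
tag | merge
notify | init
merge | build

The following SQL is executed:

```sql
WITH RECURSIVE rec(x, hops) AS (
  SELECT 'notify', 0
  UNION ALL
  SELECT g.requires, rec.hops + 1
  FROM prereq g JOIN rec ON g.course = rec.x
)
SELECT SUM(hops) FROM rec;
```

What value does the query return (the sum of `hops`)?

Base: (notify, hops=0).
Iteration 1: edges from {notify} -> (init, hops=1).
Iteration 2: edges from {init} -> (build, hops=2).
Iteration 3: no outgoing edges from {build}; recursion stops.
SUM(hops) = 0 + 1 + 2 = 3.

3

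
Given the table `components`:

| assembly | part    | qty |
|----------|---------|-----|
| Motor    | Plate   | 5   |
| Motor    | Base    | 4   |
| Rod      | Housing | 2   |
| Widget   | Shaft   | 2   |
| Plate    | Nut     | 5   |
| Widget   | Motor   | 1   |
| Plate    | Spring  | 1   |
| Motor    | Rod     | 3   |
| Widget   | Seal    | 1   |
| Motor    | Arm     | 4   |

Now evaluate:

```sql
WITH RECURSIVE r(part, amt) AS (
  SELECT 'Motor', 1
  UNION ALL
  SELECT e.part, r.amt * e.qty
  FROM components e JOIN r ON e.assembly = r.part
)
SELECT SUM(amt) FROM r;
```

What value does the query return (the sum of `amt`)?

53

Base: (Motor, amt=1).
Iteration 1: components of {Motor} -> Arm = 1*4 = 4, Base = 1*4 = 4, Plate = 1*5 = 5, Rod = 1*3 = 3.
Iteration 2: components of {Arm,Base,Plate,Rod} -> Housing = 3*2 = 6, Nut = 5*5 = 25, Spring = 5*1 = 5.
Iteration 3: no further components; recursion stops.
SUM(amt) = 1 + 4 + 4 + 5 + 3 + 5 + 25 + 6 = 53.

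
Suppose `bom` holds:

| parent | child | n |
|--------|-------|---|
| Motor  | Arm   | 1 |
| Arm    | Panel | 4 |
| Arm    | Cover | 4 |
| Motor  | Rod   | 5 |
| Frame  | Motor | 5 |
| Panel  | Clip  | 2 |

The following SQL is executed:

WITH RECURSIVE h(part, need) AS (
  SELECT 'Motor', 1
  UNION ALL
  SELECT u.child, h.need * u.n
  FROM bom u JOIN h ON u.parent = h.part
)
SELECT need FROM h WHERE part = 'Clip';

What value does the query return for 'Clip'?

Base: (Motor, need=1).
Iteration 1: components of {Motor} -> Arm = 1*1 = 1, Rod = 1*5 = 5.
Iteration 2: components of {Arm,Rod} -> Cover = 1*4 = 4, Panel = 1*4 = 4.
Iteration 3: components of {Cover,Panel} -> Clip = 4*2 = 8.
Iteration 4: no further components; recursion stops.

8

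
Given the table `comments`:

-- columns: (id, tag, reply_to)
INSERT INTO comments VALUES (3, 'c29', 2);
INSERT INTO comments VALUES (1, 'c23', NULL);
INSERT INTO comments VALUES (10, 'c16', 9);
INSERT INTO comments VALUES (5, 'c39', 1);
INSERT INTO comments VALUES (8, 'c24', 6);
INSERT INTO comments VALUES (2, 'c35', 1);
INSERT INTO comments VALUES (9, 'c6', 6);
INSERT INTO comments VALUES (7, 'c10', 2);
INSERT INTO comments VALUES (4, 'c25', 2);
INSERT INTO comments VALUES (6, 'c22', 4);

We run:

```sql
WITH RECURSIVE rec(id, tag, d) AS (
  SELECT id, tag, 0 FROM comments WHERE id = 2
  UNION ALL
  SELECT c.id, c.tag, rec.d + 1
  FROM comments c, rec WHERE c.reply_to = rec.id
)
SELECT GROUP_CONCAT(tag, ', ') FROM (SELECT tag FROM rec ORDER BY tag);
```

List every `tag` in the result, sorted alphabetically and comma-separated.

Base: id=2 (c35) at d 0.
Iteration 1: rows with reply_to in {2} -> c29 (id 3, d 1), c25 (id 4, d 1), c10 (id 7, d 1).
Iteration 2: rows with reply_to in {3,4,7} -> c22 (id 6, d 2).
Iteration 3: rows with reply_to in {6} -> c24 (id 8, d 3), c6 (id 9, d 3).
Iteration 4: rows with reply_to in {8,9} -> c16 (id 10, d 4).
Iteration 5: no rows with reply_to in {10}; recursion stops.

c10, c16, c22, c24, c25, c29, c35, c6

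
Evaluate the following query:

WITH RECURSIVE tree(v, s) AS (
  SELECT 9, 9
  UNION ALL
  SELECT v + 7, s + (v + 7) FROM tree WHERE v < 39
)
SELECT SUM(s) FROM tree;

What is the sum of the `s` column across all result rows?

Base: v=9, s=9.
Iteration 1: 9 < 39 holds -> v = 9 + 7 = 16, s = 9 + 16 = 25.
Iteration 2: 16 < 39 holds -> v = 16 + 7 = 23, s = 25 + 23 = 48.
Iteration 3: 23 < 39 holds -> v = 23 + 7 = 30, s = 48 + 30 = 78.
Iteration 4: 30 < 39 holds -> v = 30 + 7 = 37, s = 78 + 37 = 115.
Iteration 5: 37 < 39 holds -> v = 37 + 7 = 44, s = 115 + 44 = 159.
Iteration 6: 44 < 39 fails; recursion stops.
SUM(s) = 9 + 25 + 48 + 78 + 115 + 159 = 434.

434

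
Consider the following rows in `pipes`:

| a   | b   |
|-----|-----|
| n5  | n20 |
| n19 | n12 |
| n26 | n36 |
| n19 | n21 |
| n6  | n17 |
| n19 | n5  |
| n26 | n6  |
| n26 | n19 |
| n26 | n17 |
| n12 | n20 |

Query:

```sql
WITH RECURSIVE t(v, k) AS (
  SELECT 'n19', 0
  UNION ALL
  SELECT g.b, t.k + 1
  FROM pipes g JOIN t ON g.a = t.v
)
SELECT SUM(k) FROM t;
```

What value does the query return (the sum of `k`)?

Base: (n19, k=0).
Iteration 1: edges from {n19} -> (n12, k=1), (n21, k=1), (n5, k=1).
Iteration 2: edges from {n12,n21,n5} -> (n20, k=2) x2. [UNION ALL keeps all 2 new rows, including repeats]
Iteration 3: no outgoing edges from {n20}; recursion stops.
SUM(k) = 0 + 1 + 1 + 1 + 2 + 2 = 7.

7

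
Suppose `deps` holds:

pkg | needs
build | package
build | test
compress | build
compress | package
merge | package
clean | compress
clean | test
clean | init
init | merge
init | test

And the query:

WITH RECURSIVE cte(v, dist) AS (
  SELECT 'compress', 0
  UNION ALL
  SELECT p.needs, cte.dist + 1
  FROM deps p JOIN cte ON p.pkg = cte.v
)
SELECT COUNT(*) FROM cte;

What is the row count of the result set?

Base: (compress, dist=0).
Iteration 1: edges from {compress} -> (build, dist=1), (package, dist=1).
Iteration 2: edges from {build,package} -> (package, dist=2), (test, dist=2).
Iteration 3: no outgoing edges from {package,test}; recursion stops.
Total rows emitted: 5.

5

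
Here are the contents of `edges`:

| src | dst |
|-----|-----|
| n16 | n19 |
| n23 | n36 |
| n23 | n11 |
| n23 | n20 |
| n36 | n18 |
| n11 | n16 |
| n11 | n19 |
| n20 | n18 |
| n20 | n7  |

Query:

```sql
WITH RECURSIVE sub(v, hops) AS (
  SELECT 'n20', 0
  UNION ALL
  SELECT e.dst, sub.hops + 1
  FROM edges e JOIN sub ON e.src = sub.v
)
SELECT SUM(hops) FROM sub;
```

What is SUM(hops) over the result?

2

Base: (n20, hops=0).
Iteration 1: edges from {n20} -> (n18, hops=1), (n7, hops=1).
Iteration 2: no outgoing edges from {n18,n7}; recursion stops.
SUM(hops) = 0 + 1 + 1 = 2.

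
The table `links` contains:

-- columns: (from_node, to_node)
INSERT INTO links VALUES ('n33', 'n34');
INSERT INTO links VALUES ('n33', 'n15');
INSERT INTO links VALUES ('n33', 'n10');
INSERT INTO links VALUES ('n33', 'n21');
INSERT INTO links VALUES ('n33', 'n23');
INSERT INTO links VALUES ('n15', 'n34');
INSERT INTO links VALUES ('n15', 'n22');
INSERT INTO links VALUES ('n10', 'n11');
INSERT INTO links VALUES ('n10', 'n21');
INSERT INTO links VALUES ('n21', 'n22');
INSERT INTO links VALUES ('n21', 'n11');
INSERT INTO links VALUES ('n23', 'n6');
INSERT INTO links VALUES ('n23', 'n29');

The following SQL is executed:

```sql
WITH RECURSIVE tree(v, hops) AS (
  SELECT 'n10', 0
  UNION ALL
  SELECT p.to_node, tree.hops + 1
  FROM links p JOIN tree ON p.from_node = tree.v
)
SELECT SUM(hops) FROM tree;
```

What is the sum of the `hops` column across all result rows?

Base: (n10, hops=0).
Iteration 1: edges from {n10} -> (n11, hops=1), (n21, hops=1).
Iteration 2: edges from {n11,n21} -> (n11, hops=2), (n22, hops=2).
Iteration 3: no outgoing edges from {n11,n22}; recursion stops.
SUM(hops) = 0 + 1 + 1 + 2 + 2 = 6.

6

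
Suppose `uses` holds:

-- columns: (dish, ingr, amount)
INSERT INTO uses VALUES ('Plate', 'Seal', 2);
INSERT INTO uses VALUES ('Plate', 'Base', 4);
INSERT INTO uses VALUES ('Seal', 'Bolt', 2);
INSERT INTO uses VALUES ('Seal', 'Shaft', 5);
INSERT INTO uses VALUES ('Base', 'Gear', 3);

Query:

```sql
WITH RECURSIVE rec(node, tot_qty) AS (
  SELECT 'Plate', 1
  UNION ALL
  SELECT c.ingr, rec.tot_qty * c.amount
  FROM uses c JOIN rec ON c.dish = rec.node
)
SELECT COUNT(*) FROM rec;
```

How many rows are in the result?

6

Base: (Plate, tot_qty=1).
Iteration 1: components of {Plate} -> Base = 1*4 = 4, Seal = 1*2 = 2.
Iteration 2: components of {Base,Seal} -> Bolt = 2*2 = 4, Gear = 4*3 = 12, Shaft = 2*5 = 10.
Iteration 3: no further components; recursion stops.
Total rows emitted: 6.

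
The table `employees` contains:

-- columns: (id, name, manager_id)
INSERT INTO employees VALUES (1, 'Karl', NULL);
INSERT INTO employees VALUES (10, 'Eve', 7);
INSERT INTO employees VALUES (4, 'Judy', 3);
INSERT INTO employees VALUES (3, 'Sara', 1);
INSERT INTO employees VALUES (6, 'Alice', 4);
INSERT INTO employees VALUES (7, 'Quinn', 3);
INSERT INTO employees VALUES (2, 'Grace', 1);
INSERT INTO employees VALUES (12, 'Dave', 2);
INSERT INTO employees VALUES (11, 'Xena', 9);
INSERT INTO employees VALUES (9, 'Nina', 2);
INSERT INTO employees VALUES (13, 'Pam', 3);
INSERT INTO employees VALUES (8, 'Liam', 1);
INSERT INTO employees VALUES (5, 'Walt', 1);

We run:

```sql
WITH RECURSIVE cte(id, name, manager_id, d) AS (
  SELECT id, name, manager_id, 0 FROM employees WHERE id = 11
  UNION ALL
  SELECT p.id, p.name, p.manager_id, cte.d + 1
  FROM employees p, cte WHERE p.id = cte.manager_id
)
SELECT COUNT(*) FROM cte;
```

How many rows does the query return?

Base: id=11 (Xena), manager_id=9, d 0.
Iteration 1: join on id=9 -> Nina (id 9, manager_id=2, d 1).
Iteration 2: join on id=2 -> Grace (id 2, manager_id=1, d 2).
Iteration 3: join on id=1 -> Karl (id 1, manager_id=NULL, d 3).
Iteration 4: manager_id is NULL; no match; recursion stops.
Total rows emitted: 4.

4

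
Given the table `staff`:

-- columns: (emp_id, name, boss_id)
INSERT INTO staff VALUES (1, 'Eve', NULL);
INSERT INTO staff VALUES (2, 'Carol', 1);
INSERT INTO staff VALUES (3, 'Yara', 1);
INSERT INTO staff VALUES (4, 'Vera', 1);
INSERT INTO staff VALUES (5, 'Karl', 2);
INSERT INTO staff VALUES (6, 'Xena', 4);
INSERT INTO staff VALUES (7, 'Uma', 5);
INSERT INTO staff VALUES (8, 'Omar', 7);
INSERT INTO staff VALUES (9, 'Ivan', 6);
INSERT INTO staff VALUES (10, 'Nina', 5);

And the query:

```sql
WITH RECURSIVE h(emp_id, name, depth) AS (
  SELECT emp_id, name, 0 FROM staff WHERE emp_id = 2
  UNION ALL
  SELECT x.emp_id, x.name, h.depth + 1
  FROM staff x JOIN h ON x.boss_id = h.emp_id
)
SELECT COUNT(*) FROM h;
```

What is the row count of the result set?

Base: emp_id=2 (Carol) at depth 0.
Iteration 1: rows with boss_id in {2} -> Karl (id 5, depth 1).
Iteration 2: rows with boss_id in {5} -> Uma (id 7, depth 2), Nina (id 10, depth 2).
Iteration 3: rows with boss_id in {7,10} -> Omar (id 8, depth 3).
Iteration 4: no rows with boss_id in {8}; recursion stops.
Total rows emitted: 5.

5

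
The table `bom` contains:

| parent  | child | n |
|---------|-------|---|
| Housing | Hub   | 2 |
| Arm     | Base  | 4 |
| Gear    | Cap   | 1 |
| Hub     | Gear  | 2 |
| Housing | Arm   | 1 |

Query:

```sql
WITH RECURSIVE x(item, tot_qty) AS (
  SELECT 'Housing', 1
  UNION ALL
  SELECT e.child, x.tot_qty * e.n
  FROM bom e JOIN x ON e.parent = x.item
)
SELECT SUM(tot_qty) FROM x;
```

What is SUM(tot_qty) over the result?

Base: (Housing, tot_qty=1).
Iteration 1: components of {Housing} -> Arm = 1*1 = 1, Hub = 1*2 = 2.
Iteration 2: components of {Arm,Hub} -> Base = 1*4 = 4, Gear = 2*2 = 4.
Iteration 3: components of {Base,Gear} -> Cap = 4*1 = 4.
Iteration 4: no further components; recursion stops.
SUM(tot_qty) = 1 + 2 + 1 + 4 + 4 + 4 = 16.

16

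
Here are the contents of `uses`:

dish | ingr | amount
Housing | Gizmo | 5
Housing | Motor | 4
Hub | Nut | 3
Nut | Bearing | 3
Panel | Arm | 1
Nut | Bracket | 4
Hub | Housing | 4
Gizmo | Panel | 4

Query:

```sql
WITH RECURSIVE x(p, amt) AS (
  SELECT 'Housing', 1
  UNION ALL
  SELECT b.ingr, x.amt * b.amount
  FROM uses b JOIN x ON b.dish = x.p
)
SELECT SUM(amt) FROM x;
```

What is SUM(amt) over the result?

50

Base: (Housing, amt=1).
Iteration 1: components of {Housing} -> Gizmo = 1*5 = 5, Motor = 1*4 = 4.
Iteration 2: components of {Gizmo,Motor} -> Panel = 5*4 = 20.
Iteration 3: components of {Panel} -> Arm = 20*1 = 20.
Iteration 4: no further components; recursion stops.
SUM(amt) = 1 + 5 + 4 + 20 + 20 = 50.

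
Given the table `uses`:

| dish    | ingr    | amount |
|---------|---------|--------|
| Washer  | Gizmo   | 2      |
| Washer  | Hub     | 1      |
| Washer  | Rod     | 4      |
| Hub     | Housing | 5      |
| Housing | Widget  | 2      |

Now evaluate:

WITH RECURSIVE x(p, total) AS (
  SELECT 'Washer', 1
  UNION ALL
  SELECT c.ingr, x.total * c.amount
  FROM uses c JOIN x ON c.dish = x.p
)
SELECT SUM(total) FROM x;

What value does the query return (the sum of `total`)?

23

Base: (Washer, total=1).
Iteration 1: components of {Washer} -> Gizmo = 1*2 = 2, Hub = 1*1 = 1, Rod = 1*4 = 4.
Iteration 2: components of {Gizmo,Hub,Rod} -> Housing = 1*5 = 5.
Iteration 3: components of {Housing} -> Widget = 5*2 = 10.
Iteration 4: no further components; recursion stops.
SUM(total) = 1 + 2 + 1 + 4 + 5 + 10 = 23.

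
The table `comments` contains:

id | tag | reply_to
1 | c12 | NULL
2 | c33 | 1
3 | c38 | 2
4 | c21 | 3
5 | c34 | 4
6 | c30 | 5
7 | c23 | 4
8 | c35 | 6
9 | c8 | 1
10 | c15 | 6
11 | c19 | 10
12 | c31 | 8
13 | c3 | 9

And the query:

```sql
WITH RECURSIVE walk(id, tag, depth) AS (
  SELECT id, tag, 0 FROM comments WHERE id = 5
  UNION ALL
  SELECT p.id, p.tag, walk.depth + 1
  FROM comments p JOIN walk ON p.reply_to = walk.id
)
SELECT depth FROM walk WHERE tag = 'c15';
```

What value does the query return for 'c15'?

2

Base: id=5 (c34) at depth 0.
Iteration 1: rows with reply_to in {5} -> c30 (id 6, depth 1).
Iteration 2: rows with reply_to in {6} -> c35 (id 8, depth 2), c15 (id 10, depth 2).
Iteration 3: rows with reply_to in {8,10} -> c19 (id 11, depth 3), c31 (id 12, depth 3).
Iteration 4: no rows with reply_to in {11,12}; recursion stops.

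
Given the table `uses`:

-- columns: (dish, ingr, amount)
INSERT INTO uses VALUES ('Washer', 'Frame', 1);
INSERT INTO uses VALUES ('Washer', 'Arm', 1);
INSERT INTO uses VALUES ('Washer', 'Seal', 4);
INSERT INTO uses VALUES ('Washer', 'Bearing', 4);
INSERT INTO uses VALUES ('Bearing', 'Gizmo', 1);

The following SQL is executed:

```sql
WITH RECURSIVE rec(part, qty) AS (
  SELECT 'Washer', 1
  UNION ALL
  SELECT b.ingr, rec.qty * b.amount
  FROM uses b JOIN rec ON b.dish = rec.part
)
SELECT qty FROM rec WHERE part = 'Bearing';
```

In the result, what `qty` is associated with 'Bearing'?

Base: (Washer, qty=1).
Iteration 1: components of {Washer} -> Arm = 1*1 = 1, Bearing = 1*4 = 4, Frame = 1*1 = 1, Seal = 1*4 = 4.
Iteration 2: components of {Arm,Bearing,Frame,Seal} -> Gizmo = 4*1 = 4.
Iteration 3: no further components; recursion stops.

4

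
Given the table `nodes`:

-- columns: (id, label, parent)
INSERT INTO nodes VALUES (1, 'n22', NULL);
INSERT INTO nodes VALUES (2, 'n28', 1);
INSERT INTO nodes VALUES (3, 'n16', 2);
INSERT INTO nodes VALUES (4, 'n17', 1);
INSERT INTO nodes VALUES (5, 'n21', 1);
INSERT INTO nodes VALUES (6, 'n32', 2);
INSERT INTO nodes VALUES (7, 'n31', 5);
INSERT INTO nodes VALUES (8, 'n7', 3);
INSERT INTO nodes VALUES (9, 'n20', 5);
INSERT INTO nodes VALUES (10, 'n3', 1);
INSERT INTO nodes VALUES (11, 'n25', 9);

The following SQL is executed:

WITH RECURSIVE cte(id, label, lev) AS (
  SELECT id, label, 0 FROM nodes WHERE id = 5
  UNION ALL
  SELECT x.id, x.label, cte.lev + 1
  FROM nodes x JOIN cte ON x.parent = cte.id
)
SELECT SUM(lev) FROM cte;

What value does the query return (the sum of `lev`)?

4

Base: id=5 (n21) at lev 0.
Iteration 1: rows with parent in {5} -> n31 (id 7, lev 1), n20 (id 9, lev 1).
Iteration 2: rows with parent in {7,9} -> n25 (id 11, lev 2).
Iteration 3: no rows with parent in {11}; recursion stops.
SUM(lev) = 0 + 1 + 1 + 2 = 4.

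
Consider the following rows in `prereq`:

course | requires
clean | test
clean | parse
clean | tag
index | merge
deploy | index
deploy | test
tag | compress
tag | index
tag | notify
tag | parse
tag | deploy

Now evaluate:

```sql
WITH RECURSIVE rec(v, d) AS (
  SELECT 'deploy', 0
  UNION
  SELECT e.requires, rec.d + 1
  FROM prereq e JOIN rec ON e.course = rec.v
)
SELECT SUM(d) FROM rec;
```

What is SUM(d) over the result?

Base: (deploy, d=0).
Iteration 1: edges from {deploy} -> (index, d=1), (test, d=1).
Iteration 2: edges from {index,test} -> (merge, d=2).
Iteration 3: no outgoing edges from {merge}; recursion stops.
SUM(d) = 0 + 1 + 1 + 2 = 4.

4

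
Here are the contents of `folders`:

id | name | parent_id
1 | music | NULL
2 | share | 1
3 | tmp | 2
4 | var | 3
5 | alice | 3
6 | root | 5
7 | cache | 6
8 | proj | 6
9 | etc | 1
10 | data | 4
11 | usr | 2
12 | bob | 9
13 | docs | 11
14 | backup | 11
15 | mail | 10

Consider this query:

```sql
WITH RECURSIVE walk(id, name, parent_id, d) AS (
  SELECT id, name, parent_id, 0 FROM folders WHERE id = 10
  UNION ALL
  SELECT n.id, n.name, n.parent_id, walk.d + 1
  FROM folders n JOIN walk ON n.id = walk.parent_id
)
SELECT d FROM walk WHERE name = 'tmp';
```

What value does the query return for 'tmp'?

Base: id=10 (data), parent_id=4, d 0.
Iteration 1: join on id=4 -> var (id 4, parent_id=3, d 1).
Iteration 2: join on id=3 -> tmp (id 3, parent_id=2, d 2).
Iteration 3: join on id=2 -> share (id 2, parent_id=1, d 3).
Iteration 4: join on id=1 -> music (id 1, parent_id=NULL, d 4).
Iteration 5: parent_id is NULL; no match; recursion stops.

2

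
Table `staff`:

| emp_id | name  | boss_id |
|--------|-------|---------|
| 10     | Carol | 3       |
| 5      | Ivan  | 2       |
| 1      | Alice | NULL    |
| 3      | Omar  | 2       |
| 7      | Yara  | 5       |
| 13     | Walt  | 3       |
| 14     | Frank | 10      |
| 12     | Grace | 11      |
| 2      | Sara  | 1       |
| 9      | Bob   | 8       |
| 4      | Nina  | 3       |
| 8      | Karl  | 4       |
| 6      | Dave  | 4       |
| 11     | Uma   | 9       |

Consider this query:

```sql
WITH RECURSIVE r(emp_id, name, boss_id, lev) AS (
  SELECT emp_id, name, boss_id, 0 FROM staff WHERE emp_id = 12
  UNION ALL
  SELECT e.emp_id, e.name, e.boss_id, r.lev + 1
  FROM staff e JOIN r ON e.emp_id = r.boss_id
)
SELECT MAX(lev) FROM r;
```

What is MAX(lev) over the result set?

Base: emp_id=12 (Grace), boss_id=11, lev 0.
Iteration 1: join on emp_id=11 -> Uma (id 11, boss_id=9, lev 1).
Iteration 2: join on emp_id=9 -> Bob (id 9, boss_id=8, lev 2).
Iteration 3: join on emp_id=8 -> Karl (id 8, boss_id=4, lev 3).
Iteration 4: join on emp_id=4 -> Nina (id 4, boss_id=3, lev 4).
Iteration 5: join on emp_id=3 -> Omar (id 3, boss_id=2, lev 5).
Iteration 6: join on emp_id=2 -> Sara (id 2, boss_id=1, lev 6).
Iteration 7: join on emp_id=1 -> Alice (id 1, boss_id=NULL, lev 7).
Iteration 8: boss_id is NULL; no match; recursion stops.
lev values: 0, 1, 2, 3, 4, 5, 6, 7; the maximum is 7.

7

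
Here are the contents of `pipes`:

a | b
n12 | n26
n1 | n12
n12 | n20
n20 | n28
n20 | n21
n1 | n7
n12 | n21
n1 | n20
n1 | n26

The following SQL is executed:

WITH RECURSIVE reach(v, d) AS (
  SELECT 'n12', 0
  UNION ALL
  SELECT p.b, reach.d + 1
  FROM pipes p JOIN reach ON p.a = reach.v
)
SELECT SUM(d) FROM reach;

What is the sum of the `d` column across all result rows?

Base: (n12, d=0).
Iteration 1: edges from {n12} -> (n20, d=1), (n21, d=1), (n26, d=1).
Iteration 2: edges from {n20,n21,n26} -> (n21, d=2), (n28, d=2).
Iteration 3: no outgoing edges from {n21,n28}; recursion stops.
SUM(d) = 0 + 1 + 1 + 1 + 2 + 2 = 7.

7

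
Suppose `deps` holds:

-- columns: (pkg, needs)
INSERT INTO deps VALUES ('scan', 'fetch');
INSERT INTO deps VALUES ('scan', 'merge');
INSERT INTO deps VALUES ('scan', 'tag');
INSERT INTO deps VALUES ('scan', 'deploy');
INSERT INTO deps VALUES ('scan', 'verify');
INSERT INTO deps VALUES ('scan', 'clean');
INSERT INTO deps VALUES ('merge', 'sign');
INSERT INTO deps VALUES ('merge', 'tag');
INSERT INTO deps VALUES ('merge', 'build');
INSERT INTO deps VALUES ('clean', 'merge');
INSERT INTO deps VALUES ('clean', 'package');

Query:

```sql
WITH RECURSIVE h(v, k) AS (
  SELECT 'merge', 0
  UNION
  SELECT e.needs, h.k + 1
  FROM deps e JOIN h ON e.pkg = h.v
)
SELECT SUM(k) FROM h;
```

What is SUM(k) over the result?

3

Base: (merge, k=0).
Iteration 1: edges from {merge} -> (build, k=1), (sign, k=1), (tag, k=1).
Iteration 2: no outgoing edges from {build,sign,tag}; recursion stops.
SUM(k) = 0 + 1 + 1 + 1 = 3.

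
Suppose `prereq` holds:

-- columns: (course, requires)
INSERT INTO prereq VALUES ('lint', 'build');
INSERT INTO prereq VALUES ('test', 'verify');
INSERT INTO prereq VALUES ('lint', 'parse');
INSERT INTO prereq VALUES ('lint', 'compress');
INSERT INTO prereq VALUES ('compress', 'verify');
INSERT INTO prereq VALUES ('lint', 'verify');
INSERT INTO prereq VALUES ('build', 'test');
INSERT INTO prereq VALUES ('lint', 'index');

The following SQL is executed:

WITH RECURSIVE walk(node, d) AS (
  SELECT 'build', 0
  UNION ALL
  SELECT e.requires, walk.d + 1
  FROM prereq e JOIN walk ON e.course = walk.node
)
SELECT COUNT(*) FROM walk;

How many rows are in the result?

3

Base: (build, d=0).
Iteration 1: edges from {build} -> (test, d=1).
Iteration 2: edges from {test} -> (verify, d=2).
Iteration 3: no outgoing edges from {verify}; recursion stops.
Total rows emitted: 3.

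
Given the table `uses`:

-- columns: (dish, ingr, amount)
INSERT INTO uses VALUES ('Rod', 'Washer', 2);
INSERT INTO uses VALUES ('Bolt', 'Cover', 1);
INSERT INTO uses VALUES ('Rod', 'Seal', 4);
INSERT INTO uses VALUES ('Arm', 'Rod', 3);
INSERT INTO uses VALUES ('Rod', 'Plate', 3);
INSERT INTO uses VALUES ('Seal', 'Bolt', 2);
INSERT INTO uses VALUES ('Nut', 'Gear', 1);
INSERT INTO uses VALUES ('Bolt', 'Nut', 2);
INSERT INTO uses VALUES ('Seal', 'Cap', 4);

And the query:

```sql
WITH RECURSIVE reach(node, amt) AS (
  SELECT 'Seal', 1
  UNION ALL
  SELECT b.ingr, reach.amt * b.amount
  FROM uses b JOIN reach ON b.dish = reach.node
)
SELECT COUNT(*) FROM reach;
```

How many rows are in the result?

6

Base: (Seal, amt=1).
Iteration 1: components of {Seal} -> Bolt = 1*2 = 2, Cap = 1*4 = 4.
Iteration 2: components of {Bolt,Cap} -> Cover = 2*1 = 2, Nut = 2*2 = 4.
Iteration 3: components of {Cover,Nut} -> Gear = 4*1 = 4.
Iteration 4: no further components; recursion stops.
Total rows emitted: 6.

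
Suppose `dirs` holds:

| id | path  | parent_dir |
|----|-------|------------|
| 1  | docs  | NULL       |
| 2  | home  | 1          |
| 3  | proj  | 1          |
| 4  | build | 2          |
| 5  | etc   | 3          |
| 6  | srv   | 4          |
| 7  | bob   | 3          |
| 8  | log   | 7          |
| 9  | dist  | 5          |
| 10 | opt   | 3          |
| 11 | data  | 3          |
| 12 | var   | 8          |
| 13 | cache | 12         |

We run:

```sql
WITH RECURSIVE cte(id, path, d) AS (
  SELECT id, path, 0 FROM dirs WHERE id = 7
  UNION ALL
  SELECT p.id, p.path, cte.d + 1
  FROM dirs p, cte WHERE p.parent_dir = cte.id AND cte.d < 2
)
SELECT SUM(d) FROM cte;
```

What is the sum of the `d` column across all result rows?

3

Base: id=7 (bob) at d 0.
Iteration 1: rows with parent_dir in {7} -> log (id 8, d 1).
Iteration 2: rows with parent_dir in {8} -> var (id 12, d 2).
Iteration 3: d < 2 fails for all current rows; recursion stops.
SUM(d) = 0 + 1 + 2 = 3.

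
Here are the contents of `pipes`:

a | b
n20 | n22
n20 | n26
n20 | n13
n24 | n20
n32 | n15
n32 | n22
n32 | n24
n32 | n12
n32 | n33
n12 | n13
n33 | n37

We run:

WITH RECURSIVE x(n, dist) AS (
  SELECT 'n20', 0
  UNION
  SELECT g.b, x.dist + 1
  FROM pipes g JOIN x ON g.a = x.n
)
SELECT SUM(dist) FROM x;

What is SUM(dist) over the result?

Base: (n20, dist=0).
Iteration 1: edges from {n20} -> (n13, dist=1), (n22, dist=1), (n26, dist=1).
Iteration 2: no outgoing edges from {n13,n22,n26}; recursion stops.
SUM(dist) = 0 + 1 + 1 + 1 = 3.

3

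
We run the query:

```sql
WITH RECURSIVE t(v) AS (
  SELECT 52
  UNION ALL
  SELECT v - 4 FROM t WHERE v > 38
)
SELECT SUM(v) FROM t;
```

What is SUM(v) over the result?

220

Base: v=52.
Iteration 1: 52 > 38 holds -> v = 52 - 4 = 48.
Iteration 2: 48 > 38 holds -> v = 48 - 4 = 44.
Iteration 3: 44 > 38 holds -> v = 44 - 4 = 40.
Iteration 4: 40 > 38 holds -> v = 40 - 4 = 36.
Iteration 5: 36 > 38 fails; recursion stops.
SUM(v) = 52 + 48 + 44 + 40 + 36 = 220.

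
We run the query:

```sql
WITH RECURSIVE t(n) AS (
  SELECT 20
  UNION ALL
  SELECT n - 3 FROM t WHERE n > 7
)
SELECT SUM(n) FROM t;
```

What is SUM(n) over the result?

75

Base: n=20.
Iteration 1: 20 > 7 holds -> n = 20 - 3 = 17.
Iteration 2: 17 > 7 holds -> n = 17 - 3 = 14.
Iteration 3: 14 > 7 holds -> n = 14 - 3 = 11.
Iteration 4: 11 > 7 holds -> n = 11 - 3 = 8.
Iteration 5: 8 > 7 holds -> n = 8 - 3 = 5.
Iteration 6: 5 > 7 fails; recursion stops.
SUM(n) = 20 + 17 + 14 + 11 + 8 + 5 = 75.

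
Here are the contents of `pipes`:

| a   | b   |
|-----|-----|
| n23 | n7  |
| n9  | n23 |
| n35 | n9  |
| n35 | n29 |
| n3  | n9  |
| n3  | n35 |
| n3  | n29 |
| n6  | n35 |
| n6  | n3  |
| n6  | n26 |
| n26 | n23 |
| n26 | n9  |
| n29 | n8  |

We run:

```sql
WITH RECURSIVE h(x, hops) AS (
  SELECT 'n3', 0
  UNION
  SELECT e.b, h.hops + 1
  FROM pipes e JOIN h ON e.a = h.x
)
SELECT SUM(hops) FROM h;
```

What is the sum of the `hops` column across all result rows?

24

Base: (n3, hops=0).
Iteration 1: edges from {n3} -> (n29, hops=1), (n35, hops=1), (n9, hops=1).
Iteration 2: edges from {n29,n35,n9} -> (n23, hops=2), (n29, hops=2), (n8, hops=2), (n9, hops=2).
Iteration 3: edges from {n23,n29,n8,n9} -> (n23, hops=3), (n7, hops=3), (n8, hops=3).
Iteration 4: edges from {n23,n7,n8} -> (n7, hops=4).
Iteration 5: no outgoing edges from {n7}; recursion stops.
SUM(hops) = 0 + 1 + 1 + 1 + 2 + 2 + 2 + 2 + 3 + 3 + 3 + 4 = 24.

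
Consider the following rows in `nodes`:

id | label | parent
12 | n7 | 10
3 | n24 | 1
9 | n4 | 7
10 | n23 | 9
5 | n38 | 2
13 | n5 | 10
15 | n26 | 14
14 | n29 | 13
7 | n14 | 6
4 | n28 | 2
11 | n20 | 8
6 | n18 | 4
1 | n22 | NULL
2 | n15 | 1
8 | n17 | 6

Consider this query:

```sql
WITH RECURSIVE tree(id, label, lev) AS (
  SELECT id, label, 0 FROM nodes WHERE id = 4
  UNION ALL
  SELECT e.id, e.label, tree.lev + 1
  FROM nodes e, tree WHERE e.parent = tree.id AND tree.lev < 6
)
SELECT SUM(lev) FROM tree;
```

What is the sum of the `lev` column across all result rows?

Base: id=4 (n28) at lev 0.
Iteration 1: rows with parent in {4} -> n18 (id 6, lev 1).
Iteration 2: rows with parent in {6} -> n14 (id 7, lev 2), n17 (id 8, lev 2).
Iteration 3: rows with parent in {7,8} -> n4 (id 9, lev 3), n20 (id 11, lev 3).
Iteration 4: rows with parent in {9,11} -> n23 (id 10, lev 4).
Iteration 5: rows with parent in {10} -> n7 (id 12, lev 5), n5 (id 13, lev 5).
Iteration 6: rows with parent in {12,13} -> n29 (id 14, lev 6).
Iteration 7: lev < 6 fails for all current rows; recursion stops.
SUM(lev) = 0 + 1 + 2 + 2 + 3 + 3 + 4 + 5 + 5 + 6 = 31.

31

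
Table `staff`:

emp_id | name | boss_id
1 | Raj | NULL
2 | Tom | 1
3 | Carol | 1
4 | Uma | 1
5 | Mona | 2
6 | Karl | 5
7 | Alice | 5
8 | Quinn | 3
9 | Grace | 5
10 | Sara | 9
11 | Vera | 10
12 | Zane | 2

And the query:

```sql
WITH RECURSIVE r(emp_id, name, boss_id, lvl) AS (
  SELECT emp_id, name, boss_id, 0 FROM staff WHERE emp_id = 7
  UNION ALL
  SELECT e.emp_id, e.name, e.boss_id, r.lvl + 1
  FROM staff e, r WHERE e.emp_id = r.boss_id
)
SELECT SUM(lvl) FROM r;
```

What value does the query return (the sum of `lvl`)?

6

Base: emp_id=7 (Alice), boss_id=5, lvl 0.
Iteration 1: join on emp_id=5 -> Mona (id 5, boss_id=2, lvl 1).
Iteration 2: join on emp_id=2 -> Tom (id 2, boss_id=1, lvl 2).
Iteration 3: join on emp_id=1 -> Raj (id 1, boss_id=NULL, lvl 3).
Iteration 4: boss_id is NULL; no match; recursion stops.
SUM(lvl) = 0 + 1 + 2 + 3 = 6.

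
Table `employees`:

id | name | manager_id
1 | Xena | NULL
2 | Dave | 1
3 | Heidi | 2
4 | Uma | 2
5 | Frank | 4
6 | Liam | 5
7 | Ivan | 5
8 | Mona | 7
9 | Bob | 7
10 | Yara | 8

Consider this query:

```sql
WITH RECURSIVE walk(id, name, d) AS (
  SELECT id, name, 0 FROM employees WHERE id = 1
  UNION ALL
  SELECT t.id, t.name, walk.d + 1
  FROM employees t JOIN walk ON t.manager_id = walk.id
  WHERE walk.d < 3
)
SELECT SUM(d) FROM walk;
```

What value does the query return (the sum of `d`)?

Base: id=1 (Xena) at d 0.
Iteration 1: rows with manager_id in {1} -> Dave (id 2, d 1).
Iteration 2: rows with manager_id in {2} -> Heidi (id 3, d 2), Uma (id 4, d 2).
Iteration 3: rows with manager_id in {3,4} -> Frank (id 5, d 3).
Iteration 4: d < 3 fails for all current rows; recursion stops.
SUM(d) = 0 + 1 + 2 + 2 + 3 = 8.

8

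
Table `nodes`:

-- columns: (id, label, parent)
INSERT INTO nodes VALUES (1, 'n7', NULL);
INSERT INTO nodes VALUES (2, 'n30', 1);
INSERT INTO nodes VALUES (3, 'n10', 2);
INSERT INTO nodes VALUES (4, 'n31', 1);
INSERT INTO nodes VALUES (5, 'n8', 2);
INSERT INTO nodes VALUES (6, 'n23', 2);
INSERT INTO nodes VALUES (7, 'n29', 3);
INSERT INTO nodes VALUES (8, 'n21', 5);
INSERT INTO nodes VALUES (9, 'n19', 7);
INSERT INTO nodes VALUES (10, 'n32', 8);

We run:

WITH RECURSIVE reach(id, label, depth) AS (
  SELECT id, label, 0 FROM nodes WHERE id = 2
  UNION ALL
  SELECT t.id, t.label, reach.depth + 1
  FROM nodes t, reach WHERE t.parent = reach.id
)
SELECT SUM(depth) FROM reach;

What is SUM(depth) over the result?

13

Base: id=2 (n30) at depth 0.
Iteration 1: rows with parent in {2} -> n10 (id 3, depth 1), n8 (id 5, depth 1), n23 (id 6, depth 1).
Iteration 2: rows with parent in {3,5,6} -> n29 (id 7, depth 2), n21 (id 8, depth 2).
Iteration 3: rows with parent in {7,8} -> n19 (id 9, depth 3), n32 (id 10, depth 3).
Iteration 4: no rows with parent in {9,10}; recursion stops.
SUM(depth) = 0 + 1 + 1 + 1 + 2 + 2 + 3 + 3 = 13.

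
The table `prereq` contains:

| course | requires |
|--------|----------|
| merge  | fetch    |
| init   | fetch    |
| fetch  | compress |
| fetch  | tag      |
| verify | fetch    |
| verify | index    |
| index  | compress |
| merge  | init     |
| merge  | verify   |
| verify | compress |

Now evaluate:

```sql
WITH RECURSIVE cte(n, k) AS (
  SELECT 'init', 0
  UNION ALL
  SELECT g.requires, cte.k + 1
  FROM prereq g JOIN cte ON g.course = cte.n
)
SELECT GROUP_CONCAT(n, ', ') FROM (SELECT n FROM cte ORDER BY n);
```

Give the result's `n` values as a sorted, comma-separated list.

Base: (init, k=0).
Iteration 1: edges from {init} -> (fetch, k=1).
Iteration 2: edges from {fetch} -> (compress, k=2), (tag, k=2).
Iteration 3: no outgoing edges from {compress,tag}; recursion stops.

compress, fetch, init, tag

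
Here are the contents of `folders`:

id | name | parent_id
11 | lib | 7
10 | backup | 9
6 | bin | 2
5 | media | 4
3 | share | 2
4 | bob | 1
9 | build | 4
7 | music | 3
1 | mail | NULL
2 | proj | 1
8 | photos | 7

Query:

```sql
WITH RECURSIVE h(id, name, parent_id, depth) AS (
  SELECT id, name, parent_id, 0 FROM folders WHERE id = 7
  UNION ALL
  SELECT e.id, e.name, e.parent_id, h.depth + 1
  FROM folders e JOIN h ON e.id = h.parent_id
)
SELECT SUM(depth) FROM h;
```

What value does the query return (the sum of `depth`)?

6

Base: id=7 (music), parent_id=3, depth 0.
Iteration 1: join on id=3 -> share (id 3, parent_id=2, depth 1).
Iteration 2: join on id=2 -> proj (id 2, parent_id=1, depth 2).
Iteration 3: join on id=1 -> mail (id 1, parent_id=NULL, depth 3).
Iteration 4: parent_id is NULL; no match; recursion stops.
SUM(depth) = 0 + 1 + 2 + 3 = 6.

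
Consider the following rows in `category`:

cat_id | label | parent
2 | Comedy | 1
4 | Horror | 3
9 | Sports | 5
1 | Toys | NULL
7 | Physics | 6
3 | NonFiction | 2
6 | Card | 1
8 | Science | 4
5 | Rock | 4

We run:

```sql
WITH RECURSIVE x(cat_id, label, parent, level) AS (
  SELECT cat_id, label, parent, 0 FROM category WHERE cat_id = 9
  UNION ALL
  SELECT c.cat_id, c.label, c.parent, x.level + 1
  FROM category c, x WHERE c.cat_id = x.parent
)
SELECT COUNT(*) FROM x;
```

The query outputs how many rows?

6

Base: cat_id=9 (Sports), parent=5, level 0.
Iteration 1: join on cat_id=5 -> Rock (id 5, parent=4, level 1).
Iteration 2: join on cat_id=4 -> Horror (id 4, parent=3, level 2).
Iteration 3: join on cat_id=3 -> NonFiction (id 3, parent=2, level 3).
Iteration 4: join on cat_id=2 -> Comedy (id 2, parent=1, level 4).
Iteration 5: join on cat_id=1 -> Toys (id 1, parent=NULL, level 5).
Iteration 6: parent is NULL; no match; recursion stops.
Total rows emitted: 6.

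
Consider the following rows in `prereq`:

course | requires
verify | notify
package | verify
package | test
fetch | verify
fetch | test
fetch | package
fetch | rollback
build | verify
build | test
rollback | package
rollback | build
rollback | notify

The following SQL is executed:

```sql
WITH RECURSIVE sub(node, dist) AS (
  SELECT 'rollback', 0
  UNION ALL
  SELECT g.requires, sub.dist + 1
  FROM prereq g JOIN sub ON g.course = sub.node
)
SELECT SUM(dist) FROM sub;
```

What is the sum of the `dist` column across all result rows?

17

Base: (rollback, dist=0).
Iteration 1: edges from {rollback} -> (build, dist=1), (notify, dist=1), (package, dist=1).
Iteration 2: edges from {build,notify,package} -> (test, dist=2) x2, (verify, dist=2) x2. [UNION ALL keeps all 4 new rows, including repeats]
Iteration 3: edges from {test,verify} -> (notify, dist=3) x2. [UNION ALL keeps all 2 new rows, including repeats]
Iteration 4: no outgoing edges from {notify}; recursion stops.
SUM(dist) = 0 + 1 + 1 + 1 + 2 + 2 + 2 + 2 + 3 + 3 = 17.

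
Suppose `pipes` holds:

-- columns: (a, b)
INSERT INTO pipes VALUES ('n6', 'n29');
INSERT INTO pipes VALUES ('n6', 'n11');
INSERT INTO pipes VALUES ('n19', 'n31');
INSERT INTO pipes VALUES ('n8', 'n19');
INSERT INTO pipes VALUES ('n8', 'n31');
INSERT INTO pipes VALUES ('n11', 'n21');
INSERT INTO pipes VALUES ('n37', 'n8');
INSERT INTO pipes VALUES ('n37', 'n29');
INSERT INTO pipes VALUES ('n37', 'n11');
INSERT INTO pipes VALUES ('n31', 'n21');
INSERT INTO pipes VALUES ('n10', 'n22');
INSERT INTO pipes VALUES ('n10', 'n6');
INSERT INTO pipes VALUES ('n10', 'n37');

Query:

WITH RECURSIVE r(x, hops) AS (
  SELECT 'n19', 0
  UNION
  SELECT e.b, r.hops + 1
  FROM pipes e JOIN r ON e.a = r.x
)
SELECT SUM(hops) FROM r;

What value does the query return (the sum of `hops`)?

Base: (n19, hops=0).
Iteration 1: edges from {n19} -> (n31, hops=1).
Iteration 2: edges from {n31} -> (n21, hops=2).
Iteration 3: no outgoing edges from {n21}; recursion stops.
SUM(hops) = 0 + 1 + 2 = 3.

3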